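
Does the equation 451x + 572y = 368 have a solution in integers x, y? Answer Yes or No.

gcd(451, 572): 572 = 1·451 + 121; 451 = 3·121 + 88; 121 = 1·88 + 33; 88 = 2·33 + 22; 33 = 1·22 + 11; 22 = 2·11 + 0 → 11
11 does not divide 368, so a solution does not exist.

No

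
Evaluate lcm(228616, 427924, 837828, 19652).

lcm(228616, 427924) = 228616·427924/gcd = 97830273184/68 = 1438680488
lcm(1438680488, 837828) = 1438680488·837828/gcd = 1205366795900064/68 = 17725982292648
lcm(17725982292648, 19652) = 17725982292648·19652/gcd = 348351004015118496/68 = 5122808882575272

5122808882575272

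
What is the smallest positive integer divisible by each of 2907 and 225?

gcd first: 2907 = 12·225 + 207; 225 = 1·207 + 18; 207 = 11·18 + 9; 18 = 2·9 + 0 → gcd = 9
lcm = 2907·225/gcd = 654075/9 = 72675

72675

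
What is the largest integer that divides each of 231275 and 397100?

Euclid: 397100 = 1·231275 + 165825; 231275 = 1·165825 + 65450; 165825 = 2·65450 + 34925; 65450 = 1·34925 + 30525; 34925 = 1·30525 + 4400; 30525 = 6·4400 + 4125; 4400 = 1·4125 + 275; 4125 = 15·275 + 0. Last nonzero remainder: 275.

275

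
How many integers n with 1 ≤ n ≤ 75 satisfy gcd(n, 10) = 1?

Prime factors of 10: 2, 5. Count integers ≤ 75 divisible by none of them.
By inclusion–exclusion: 75 − ⌊75/2⌋ − ⌊75/5⌋ + ⌊75/10⌋ = 30.

30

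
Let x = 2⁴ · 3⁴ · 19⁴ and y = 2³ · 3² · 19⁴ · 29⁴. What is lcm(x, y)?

119456943092496

max exponent per prime: 2⁴ · 3⁴ · 19⁴ · 29⁴ = 119456943092496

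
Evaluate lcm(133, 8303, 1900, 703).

lcm(133, 8303) = 133·8303/gcd = 1104299/19 = 58121
lcm(58121, 1900) = 58121·1900/gcd = 110429900/19 = 5812100
lcm(5812100, 703) = 5812100·703/gcd = 4085906300/19 = 215047700

215047700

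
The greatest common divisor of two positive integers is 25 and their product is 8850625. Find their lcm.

For any two positive integers, gcd × lcm equals their product. Hence lcm = 8850625 / 25 = 354025.

354025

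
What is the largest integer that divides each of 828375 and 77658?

3

828375 = 3 · 5³ · 47²
77658 = 2 · 3 · 7 · 43²
Common: 3 = 3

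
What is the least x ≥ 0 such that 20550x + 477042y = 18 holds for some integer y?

Reduce mod 477042: 20550x ≡ 18 (mod 477042). With g = gcd(20550, 477042) = 6 dividing 18, divide through: 3425x ≡ 3 (mod 79507).
Since gcd(3425, 79507) = 1, x ≡ 3·(3425)⁻¹ ≡ 70709 (mod 79507). Smallest non-negative: 70709.

70709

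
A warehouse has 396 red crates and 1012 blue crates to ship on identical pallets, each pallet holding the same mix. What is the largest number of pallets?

44

396 = 2² · 3² · 11
1012 = 2² · 11 · 23
Common: 2² · 11 = 44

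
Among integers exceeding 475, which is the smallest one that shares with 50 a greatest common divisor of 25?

525

50 = 25·2. Any a with gcd(a, 50) = 25 is a multiple of 25, say 25s, with s coprime to 2.
Need s > 475/25, so s ≥ 20. First s ≥ 20 with gcd(s, 2) = 1 is s = 21. Thus a = 25·21 = 525.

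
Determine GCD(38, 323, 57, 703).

19

gcd(38, 323): 323 = 8·38 + 19; 38 = 2·19 + 0 → 19
gcd(19, 57): 57 = 3·19 + 0 → 19
gcd(19, 703): 703 = 37·19 + 0 → 19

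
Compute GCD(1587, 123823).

1

1587 = 3 · 23²
123823 = 7³ · 19²
Common: 1 = 1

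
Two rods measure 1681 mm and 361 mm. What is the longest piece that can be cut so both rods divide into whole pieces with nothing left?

1

1681 = 41²
361 = 19²
Common: 1 = 1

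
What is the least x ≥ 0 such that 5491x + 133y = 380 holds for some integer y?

gcd(5491, 133) = 19 (Euclid: 5491 = 41·133 + 38; 133 = 3·38 + 19; 38 = 2·19 + 0), and 19 | 380.
Extended Euclid: 5491·(-3) + 133·(124) = 19. Scale by 20: x₀ = -60.
General solution x = x₀ + 7t; reducing mod 7 gives x = 3 (and y = -121).

3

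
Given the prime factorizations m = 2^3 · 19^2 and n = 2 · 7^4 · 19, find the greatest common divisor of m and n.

38

min exponent per shared prime: 2 · 19 = 38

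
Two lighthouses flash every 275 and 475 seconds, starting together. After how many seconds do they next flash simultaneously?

275 = 5² · 11; 475 = 5² · 19
max exponents: 5² · 11 · 19 = 5225

5225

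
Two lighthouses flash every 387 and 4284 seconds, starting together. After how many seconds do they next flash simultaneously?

184212

gcd first: 4284 = 11·387 + 27; 387 = 14·27 + 9; 27 = 3·9 + 0 → gcd = 9
lcm = 387·4284/gcd = 1657908/9 = 184212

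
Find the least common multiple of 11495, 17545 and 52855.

320354155

lcm(11495, 17545) = 11495·17545/gcd = 201679775/605 = 333355
lcm(333355, 52855) = 333355·52855/gcd = 17619478525/55 = 320354155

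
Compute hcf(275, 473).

275 = 5² · 11
473 = 11 · 43
Common: 11 = 11

11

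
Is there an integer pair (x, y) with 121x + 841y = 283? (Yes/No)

gcd(121, 841): 841 = 6·121 + 115; 121 = 1·115 + 6; 115 = 19·6 + 1; 6 = 6·1 + 0 → 1
1 divides 283, so a solution exists.

Yes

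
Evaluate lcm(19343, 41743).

807434849

gcd first: 41743 = 2·19343 + 3057; 19343 = 6·3057 + 1001; 3057 = 3·1001 + 54; 1001 = 18·54 + 29; 54 = 1·29 + 25; 29 = 1·25 + 4; 25 = 6·4 + 1; 4 = 4·1 + 0 → gcd = 1
lcm = 19343·41743/gcd = 807434849/1 = 807434849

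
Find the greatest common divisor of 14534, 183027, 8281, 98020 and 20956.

169

gcd(14534, 183027): 183027 = 12·14534 + 8619; 14534 = 1·8619 + 5915; 8619 = 1·5915 + 2704; 5915 = 2·2704 + 507; 2704 = 5·507 + 169; 507 = 3·169 + 0 → 169
gcd(169, 8281): 8281 = 49·169 + 0 → 169
gcd(169, 98020): 98020 = 580·169 + 0 → 169
gcd(169, 20956): 20956 = 124·169 + 0 → 169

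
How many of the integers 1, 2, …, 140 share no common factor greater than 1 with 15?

Prime factors of 15: 3, 5. Count integers ≤ 140 divisible by none of them.
By inclusion–exclusion: 140 − ⌊140/3⌋ − ⌊140/5⌋ + ⌊140/15⌋ = 75.

75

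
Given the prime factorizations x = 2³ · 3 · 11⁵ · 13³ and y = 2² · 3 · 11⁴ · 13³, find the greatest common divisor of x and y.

min exponent per shared prime: 2² · 3 · 11⁴ · 13³ = 385995324

385995324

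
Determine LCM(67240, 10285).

138312680

gcd first: 67240 = 6·10285 + 5530; 10285 = 1·5530 + 4755; 5530 = 1·4755 + 775; 4755 = 6·775 + 105; 775 = 7·105 + 40; 105 = 2·40 + 25; 40 = 1·25 + 15; 25 = 1·15 + 10; 15 = 1·10 + 5; 10 = 2·5 + 0 → gcd = 5
lcm = 67240·10285/gcd = 691563400/5 = 138312680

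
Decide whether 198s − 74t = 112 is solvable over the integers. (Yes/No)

By Bézout, 198s − 74t = 112 has integer solutions iff gcd(198, 74) | 112.
Euclid: 198 = 2·74 + 50; 74 = 1·50 + 24; 50 = 2·24 + 2; 24 = 12·2 + 0. gcd = 2; 112 mod 2 = 0. Yes.

Yes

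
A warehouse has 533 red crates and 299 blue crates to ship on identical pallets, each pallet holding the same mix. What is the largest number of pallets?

13

533 = 13 · 41
299 = 13 · 23
Common: 13 = 13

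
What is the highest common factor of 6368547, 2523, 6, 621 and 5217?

6368547 = 3 · 31² · 47²; 2523 = 3 · 29²; 6 = 2 · 3; 621 = 3³ · 23; 5217 = 3 · 37 · 47
gcd takes min exponent of each prime: 3 = 3

3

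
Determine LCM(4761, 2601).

4761 = 3² · 23²; 2601 = 3² · 17²
max exponents: 3² · 17² · 23² = 1375929

1375929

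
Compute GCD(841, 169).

841 = 29²
169 = 13²
Common: 1 = 1

1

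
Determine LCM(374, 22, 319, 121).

374 = 2 · 11 · 17; 22 = 2 · 11; 319 = 11 · 29; 121 = 11²
lcm takes max exponent of each prime: 2 · 11² · 17 · 29 = 119306

119306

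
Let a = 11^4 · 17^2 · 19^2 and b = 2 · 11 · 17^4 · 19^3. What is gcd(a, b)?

1147619

min exponent per shared prime: 11 · 17^2 · 19^2 = 1147619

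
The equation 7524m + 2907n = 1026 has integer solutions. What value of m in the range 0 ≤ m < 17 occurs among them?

4

Euclid: 7524 = 2·2907 + 1710; 2907 = 1·1710 + 1197; 1710 = 1·1197 + 513; 1197 = 2·513 + 171; 513 = 3·171 + 0 → gcd = 171; 1026 = 171·6.
Back-substitution yields 7524·(-5) + 2907·(13) = 171, so one solution is m = -5·6 = -30, n = 13·6 = 78.
Solutions in m differ by 2907/171 = 17; the one in [0, 17) is -30 mod 17 = 4.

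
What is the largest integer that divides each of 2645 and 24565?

2645 = 5 · 23²
24565 = 5 · 17³
Common: 5 = 5

5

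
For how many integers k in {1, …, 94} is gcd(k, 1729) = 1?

71

Prime factors of 1729: 7, 13, 19. Count integers ≤ 94 divisible by none of them.
By inclusion–exclusion: 94 − ⌊94/7⌋ − ⌊94/13⌋ − ⌊94/19⌋ + ⌊94/91⌋ + ⌊94/133⌋ + ⌊94/247⌋ − ⌊94/1729⌋ = 71.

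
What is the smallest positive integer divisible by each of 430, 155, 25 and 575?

430 = 2 · 5 · 43; 155 = 5 · 31; 25 = 5²; 575 = 5² · 23
lcm takes max exponent of each prime: 2 · 5² · 23 · 31 · 43 = 1532950

1532950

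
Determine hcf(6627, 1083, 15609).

6627 = 3 · 47²; 1083 = 3 · 19²; 15609 = 3 · 11² · 43
gcd takes min exponent of each prime: 3 = 3

3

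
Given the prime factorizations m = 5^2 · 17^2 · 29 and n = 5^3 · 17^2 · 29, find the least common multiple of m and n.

1047625

max exponent per prime: 5^3 · 17^2 · 29 = 1047625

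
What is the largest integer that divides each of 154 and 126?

14

Euclid: 154 = 1·126 + 28; 126 = 4·28 + 14; 28 = 2·14 + 0. Last nonzero remainder: 14.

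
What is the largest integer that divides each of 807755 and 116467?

Euclid: 807755 = 6·116467 + 108953; 116467 = 1·108953 + 7514; 108953 = 14·7514 + 3757; 7514 = 2·3757 + 0. Last nonzero remainder: 3757.

3757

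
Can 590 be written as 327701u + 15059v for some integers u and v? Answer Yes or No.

gcd(327701, 15059): 327701 = 21·15059 + 11462; 15059 = 1·11462 + 3597; 11462 = 3·3597 + 671; 3597 = 5·671 + 242; 671 = 2·242 + 187; 242 = 1·187 + 55; 187 = 3·55 + 22; 55 = 2·22 + 11; 22 = 2·11 + 0 → 11
11 does not divide 590, so a solution does not exist.

No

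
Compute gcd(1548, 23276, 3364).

1548 = 2² · 3² · 43; 23276 = 2² · 11 · 23²; 3364 = 2² · 29²
gcd takes min exponent of each prime: 2² = 4

4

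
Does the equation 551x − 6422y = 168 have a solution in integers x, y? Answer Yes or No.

gcd(551, 6422): 6422 = 11·551 + 361; 551 = 1·361 + 190; 361 = 1·190 + 171; 190 = 1·171 + 19; 171 = 9·19 + 0 → 19
19 does not divide 168, so a solution does not exist.

No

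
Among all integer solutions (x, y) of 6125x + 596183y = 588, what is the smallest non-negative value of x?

gcd(6125, 596183) = 49 (Euclid: 596183 = 97·6125 + 2058; 6125 = 2·2058 + 2009; 2058 = 1·2009 + 49; 2009 = 41·49 + 0), and 49 | 588.
Extended Euclid: 6125·(-292) + 596183·(3) = 49. Scale by 12: x₀ = -3504.
General solution x = x₀ + 12167t; reducing mod 12167 gives x = 8663 (and y = -89).

8663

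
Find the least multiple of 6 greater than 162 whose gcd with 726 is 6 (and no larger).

726 = 6·121. Any k with gcd(k, 726) = 6 is a multiple of 6, say 6s, with s coprime to 121.
Need s > 162/6, so s ≥ 28. First s ≥ 28 with gcd(s, 121) = 1 is s = 28. Thus k = 6·28 = 168.

168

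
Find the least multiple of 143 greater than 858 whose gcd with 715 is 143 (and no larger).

1001

Multiples of 143 above 858: 143·7, 143·8, … . Need the cofactor coprime to 715/143 = 5.
Checking s = 7, 8, … the first with gcd(s, 5) = 1 is s = 7, giving 1001.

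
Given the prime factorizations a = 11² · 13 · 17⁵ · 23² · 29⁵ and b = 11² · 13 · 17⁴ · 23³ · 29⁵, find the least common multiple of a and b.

557374155142046247863

max exponent per prime: 11² · 13 · 17⁵ · 23³ · 29⁵ = 557374155142046247863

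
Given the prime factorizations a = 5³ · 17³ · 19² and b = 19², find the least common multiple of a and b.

max exponent per prime: 5³ · 17³ · 19² = 221699125

221699125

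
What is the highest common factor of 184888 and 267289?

184888 = 2³ · 11² · 191
267289 = 11² · 47²
Common: 11² = 121

121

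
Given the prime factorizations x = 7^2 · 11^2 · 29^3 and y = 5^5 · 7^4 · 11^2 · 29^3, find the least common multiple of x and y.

max exponent per prime: 5^5 · 7^4 · 11^2 · 29^3 = 22142239590625

22142239590625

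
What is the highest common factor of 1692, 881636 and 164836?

gcd(1692, 881636): 881636 = 521·1692 + 104; 1692 = 16·104 + 28; 104 = 3·28 + 20; 28 = 1·20 + 8; 20 = 2·8 + 4; 8 = 2·4 + 0 → 4
gcd(4, 164836): 164836 = 41209·4 + 0 → 4

4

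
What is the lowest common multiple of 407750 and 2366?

68909750

407750 = 2 · 5³ · 7 · 233; 2366 = 2 · 7 · 13²
max exponents: 2 · 5³ · 7 · 13² · 233 = 68909750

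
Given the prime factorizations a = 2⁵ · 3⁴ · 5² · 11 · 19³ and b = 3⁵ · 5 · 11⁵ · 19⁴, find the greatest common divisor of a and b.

30556845

min exponent per shared prime: 3⁴ · 5 · 11 · 19³ = 30556845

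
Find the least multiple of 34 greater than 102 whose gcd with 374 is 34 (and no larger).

gcd(m, 374) = 34 forces 34 | m; write m = 34s. Then gcd(34s, 34·11) = 34·gcd(s, 11), so need gcd(s, 11) = 1.
34s > 102 gives s ≥ 4. The least s ≥ 4 coprime to 11 is 4, so m = 34·4 = 136.

136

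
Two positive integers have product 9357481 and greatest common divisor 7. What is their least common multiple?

gcd·lcm = product, so lcm = 9357481/7 = 1336783.

1336783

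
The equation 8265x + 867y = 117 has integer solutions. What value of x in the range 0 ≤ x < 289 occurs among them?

Euclid: 8265 = 9·867 + 462; 867 = 1·462 + 405; 462 = 1·405 + 57; 405 = 7·57 + 6; 57 = 9·6 + 3; 6 = 2·3 + 0 → gcd = 3; 117 = 3·39.
Back-substitution yields 8265·(137) + 867·(-1306) = 3, so one solution is x = 137·39 = 5343, y = -1306·39 = -50934.
Solutions in x differ by 867/3 = 289; the one in [0, 289) is 5343 mod 289 = 141.

141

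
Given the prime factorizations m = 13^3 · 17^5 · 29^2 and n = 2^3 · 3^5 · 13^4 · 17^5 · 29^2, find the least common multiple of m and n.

66299502951960408

max exponent per prime: 2^3 · 3^5 · 13^4 · 17^5 · 29^2 = 66299502951960408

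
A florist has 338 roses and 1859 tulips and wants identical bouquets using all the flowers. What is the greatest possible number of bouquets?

169

338 = 2 · 13²
1859 = 11 · 13²
Common: 13² = 169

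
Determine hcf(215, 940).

5

215 = 5 · 43
940 = 2² · 5 · 47
Common: 5 = 5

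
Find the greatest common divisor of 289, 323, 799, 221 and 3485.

289 = 17²; 323 = 17 · 19; 799 = 17 · 47; 221 = 13 · 17; 3485 = 5 · 17 · 41
gcd takes min exponent of each prime: 17 = 17

17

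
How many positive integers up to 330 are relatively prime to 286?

286 = 2·11·13. Inclusion–exclusion on these primes:
330 − ⌊330/2⌋ − ⌊330/11⌋ − ⌊330/13⌋ + ⌊330/22⌋ + ⌊330/26⌋ + ⌊330/143⌋ − ⌊330/286⌋ = 138

138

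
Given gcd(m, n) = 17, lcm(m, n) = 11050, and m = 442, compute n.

425

Using mn = gcd(m,n)·lcm(m,n) = 17·11050 = 187850, we get n = 187850/442 = 425.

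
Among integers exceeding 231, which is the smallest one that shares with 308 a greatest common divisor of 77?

308 = 77·4. Any k with gcd(k, 308) = 77 is a multiple of 77, say 77s, with s coprime to 4.
Need s > 231/77, so s ≥ 4. First s ≥ 4 with gcd(s, 4) = 1 is s = 5. Thus k = 77·5 = 385.

385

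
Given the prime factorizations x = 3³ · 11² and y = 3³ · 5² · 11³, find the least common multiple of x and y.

898425

max exponent per prime: 3³ · 5² · 11³ = 898425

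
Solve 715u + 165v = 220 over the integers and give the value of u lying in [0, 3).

gcd(715, 165) = 55 (Euclid: 715 = 4·165 + 55; 165 = 3·55 + 0), and 55 | 220.
Extended Euclid: 715·(1) + 165·(-4) = 55. Scale by 4: u₀ = 4.
General solution u = u₀ + 3t; reducing mod 3 gives u = 1 (and v = -3).

1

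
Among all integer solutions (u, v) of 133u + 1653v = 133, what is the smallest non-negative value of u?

Euclid: 1653 = 12·133 + 57; 133 = 2·57 + 19; 57 = 3·19 + 0 → gcd = 19; 133 = 19·7.
Back-substitution yields 133·(25) + 1653·(-2) = 19, so one solution is u = 25·7 = 175, v = -2·7 = -14.
Solutions in u differ by 1653/19 = 87; the one in [0, 87) is 175 mod 87 = 1.

1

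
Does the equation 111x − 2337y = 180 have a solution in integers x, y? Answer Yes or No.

By Bézout, 111x − 2337y = 180 has integer solutions iff gcd(111, 2337) | 180.
Euclid: 2337 = 21·111 + 6; 111 = 18·6 + 3; 6 = 2·3 + 0. gcd = 3; 180 mod 3 = 0. Yes.

Yes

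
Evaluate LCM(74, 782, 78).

74 = 2 · 37; 782 = 2 · 17 · 23; 78 = 2 · 3 · 13
lcm takes max exponent of each prime: 2 · 3 · 13 · 17 · 23 · 37 = 1128426

1128426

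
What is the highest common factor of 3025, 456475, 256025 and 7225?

25

gcd(3025, 456475): 456475 = 150·3025 + 2725; 3025 = 1·2725 + 300; 2725 = 9·300 + 25; 300 = 12·25 + 0 → 25
gcd(25, 256025): 256025 = 10241·25 + 0 → 25
gcd(25, 7225): 7225 = 289·25 + 0 → 25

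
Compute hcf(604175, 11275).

604175 = 5² · 11 · 13³
11275 = 5² · 11 · 41
Common: 5² · 11 = 275

275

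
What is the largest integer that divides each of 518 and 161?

7

Euclid: 518 = 3·161 + 35; 161 = 4·35 + 21; 35 = 1·21 + 14; 21 = 1·14 + 7; 14 = 2·7 + 0. Last nonzero remainder: 7.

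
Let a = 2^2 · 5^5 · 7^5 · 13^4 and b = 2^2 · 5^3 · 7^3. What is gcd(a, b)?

min exponent per shared prime: 2^2 · 5^3 · 7^3 = 171500

171500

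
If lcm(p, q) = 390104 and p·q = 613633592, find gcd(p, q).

From gcd × lcm = pq: gcd = 613633592 / 390104 = 1573.

1573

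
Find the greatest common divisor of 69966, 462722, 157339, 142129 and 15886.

69966 = 2 · 3² · 13² · 23; 462722 = 2 · 13² · 37²; 157339 = 7² · 13² · 19; 142129 = 13² · 29²; 15886 = 2 · 13² · 47
gcd takes min exponent of each prime: 13² = 169

169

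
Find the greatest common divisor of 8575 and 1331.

1

Euclid: 8575 = 6·1331 + 589; 1331 = 2·589 + 153; 589 = 3·153 + 130; 153 = 1·130 + 23; 130 = 5·23 + 15; 23 = 1·15 + 8; 15 = 1·8 + 7; 8 = 1·7 + 1; 7 = 7·1 + 0. Last nonzero remainder: 1.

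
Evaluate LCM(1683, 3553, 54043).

9241353

1683 = 3² · 11 · 17; 3553 = 11 · 17 · 19; 54043 = 11 · 17³
lcm takes max exponent of each prime: 3² · 11 · 17³ · 19 = 9241353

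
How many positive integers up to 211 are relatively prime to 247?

Prime factors of 247: 13, 19. Count integers ≤ 211 divisible by none of them.
By inclusion–exclusion: 211 − ⌊211/13⌋ − ⌊211/19⌋ + ⌊211/247⌋ = 184.

184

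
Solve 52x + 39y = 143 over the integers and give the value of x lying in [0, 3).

Reduce mod 39: 52x ≡ 143 (mod 39). With g = gcd(52, 39) = 13 dividing 143, divide through: 4x ≡ 11 (mod 3).
Since gcd(4, 3) = 1, x ≡ 11·(4)⁻¹ ≡ 2 (mod 3). Smallest non-negative: 2.

2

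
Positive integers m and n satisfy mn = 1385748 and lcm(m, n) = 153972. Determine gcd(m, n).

9

From gcd × lcm = mn: gcd = 1385748 / 153972 = 9.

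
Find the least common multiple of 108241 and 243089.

536983601

gcd first: 243089 = 2·108241 + 26607; 108241 = 4·26607 + 1813; 26607 = 14·1813 + 1225; 1813 = 1·1225 + 588; 1225 = 2·588 + 49; 588 = 12·49 + 0 → gcd = 49
lcm = 108241·243089/gcd = 26312196449/49 = 536983601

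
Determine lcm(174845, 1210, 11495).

174845 = 5 · 11² · 17²; 1210 = 2 · 5 · 11²; 11495 = 5 · 11² · 19
lcm takes max exponent of each prime: 2 · 5 · 11² · 17² · 19 = 6644110

6644110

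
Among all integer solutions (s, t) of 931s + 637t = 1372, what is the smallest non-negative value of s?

9

gcd(931, 637) = 49 (Euclid: 931 = 1·637 + 294; 637 = 2·294 + 49; 294 = 6·49 + 0), and 49 | 1372.
Extended Euclid: 931·(-2) + 637·(3) = 49. Scale by 28: s₀ = -56.
General solution s = s₀ + 13k; reducing mod 13 gives s = 9 (and t = -11).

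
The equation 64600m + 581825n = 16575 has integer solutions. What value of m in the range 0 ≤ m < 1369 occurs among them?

1018

gcd(64600, 581825) = 425 (Euclid: 581825 = 9·64600 + 425; 64600 = 152·425 + 0), and 425 | 16575.
Extended Euclid: 64600·(-9) + 581825·(1) = 425. Scale by 39: m₀ = -351.
General solution m = m₀ + 1369t; reducing mod 1369 gives m = 1018 (and n = -113).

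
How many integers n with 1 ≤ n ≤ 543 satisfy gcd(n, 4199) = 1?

Prime factors of 4199: 13, 17, 19. Count integers ≤ 543 divisible by none of them.
By inclusion–exclusion: 543 − ⌊543/13⌋ − ⌊543/17⌋ − ⌊543/19⌋ + ⌊543/221⌋ + ⌊543/247⌋ + ⌊543/323⌋ − ⌊543/4199⌋ = 448.

448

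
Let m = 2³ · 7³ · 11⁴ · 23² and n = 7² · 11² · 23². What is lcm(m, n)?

max exponent per prime: 2³ · 7³ · 11⁴ · 23² = 21252524216

21252524216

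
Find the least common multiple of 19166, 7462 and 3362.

418834598

lcm(19166, 7462) = 19166·7462/gcd = 143016692/14 = 10215478
lcm(10215478, 3362) = 10215478·3362/gcd = 34344437036/82 = 418834598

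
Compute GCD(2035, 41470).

2035 = 5 · 11 · 37
41470 = 2 · 5 · 11 · 13 · 29
Common: 5 · 11 = 55

55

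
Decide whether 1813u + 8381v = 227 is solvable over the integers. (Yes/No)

By Bézout, 1813u + 8381v = 227 has integer solutions iff gcd(1813, 8381) | 227.
Euclid: 8381 = 4·1813 + 1129; 1813 = 1·1129 + 684; 1129 = 1·684 + 445; 684 = 1·445 + 239; 445 = 1·239 + 206; 239 = 1·206 + 33; 206 = 6·33 + 8; 33 = 4·8 + 1; 8 = 8·1 + 0. gcd = 1; 227 mod 1 = 0. Yes.

Yes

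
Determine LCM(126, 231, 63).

1386

lcm(126, 231) = 126·231/gcd = 29106/21 = 1386
lcm(1386, 63) = 1386·63/gcd = 87318/63 = 1386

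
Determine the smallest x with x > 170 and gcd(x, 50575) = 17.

50575 = 17·2975. Any x with gcd(x, 50575) = 17 is a multiple of 17, say 17s, with s coprime to 2975.
Need s > 170/17, so s ≥ 11. First s ≥ 11 with gcd(s, 2975) = 1 is s = 11. Thus x = 17·11 = 187.

187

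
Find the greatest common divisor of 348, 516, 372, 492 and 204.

12

gcd(348, 516): 516 = 1·348 + 168; 348 = 2·168 + 12; 168 = 14·12 + 0 → 12
gcd(12, 372): 372 = 31·12 + 0 → 12
gcd(12, 492): 492 = 41·12 + 0 → 12
gcd(12, 204): 204 = 17·12 + 0 → 12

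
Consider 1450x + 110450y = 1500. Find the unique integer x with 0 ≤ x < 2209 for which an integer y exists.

Reduce mod 110450: 1450x ≡ 1500 (mod 110450). With g = gcd(1450, 110450) = 50 dividing 1500, divide through: 29x ≡ 30 (mod 2209).
Since gcd(29, 2209) = 1, x ≡ 30·(29)⁻¹ ≡ 1753 (mod 2209). Smallest non-negative: 1753.

1753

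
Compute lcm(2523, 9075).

7632075

gcd first: 9075 = 3·2523 + 1506; 2523 = 1·1506 + 1017; 1506 = 1·1017 + 489; 1017 = 2·489 + 39; 489 = 12·39 + 21; 39 = 1·21 + 18; 21 = 1·18 + 3; 18 = 6·3 + 0 → gcd = 3
lcm = 2523·9075/gcd = 22896225/3 = 7632075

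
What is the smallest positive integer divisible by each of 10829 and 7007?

119119

10829 = 7² · 13 · 17; 7007 = 7² · 11 · 13
max exponents: 7² · 11 · 13 · 17 = 119119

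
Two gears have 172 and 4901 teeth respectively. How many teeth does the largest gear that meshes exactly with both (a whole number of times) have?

Euclid: 4901 = 28·172 + 85; 172 = 2·85 + 2; 85 = 42·2 + 1; 2 = 2·1 + 0. Last nonzero remainder: 1.

1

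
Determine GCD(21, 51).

21 = 3 · 7
51 = 3 · 17
Common: 3 = 3

3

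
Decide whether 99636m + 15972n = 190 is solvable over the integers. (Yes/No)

By Bézout, 99636m + 15972n = 190 has integer solutions iff gcd(99636, 15972) | 190.
Euclid: 99636 = 6·15972 + 3804; 15972 = 4·3804 + 756; 3804 = 5·756 + 24; 756 = 31·24 + 12; 24 = 2·12 + 0. gcd = 12; 190 mod 12 = 10. No.

No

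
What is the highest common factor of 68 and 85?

68 = 2² · 17
85 = 5 · 17
Common: 17 = 17

17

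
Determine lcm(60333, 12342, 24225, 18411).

60333 = 3 · 7 · 13² · 17; 12342 = 2 · 3 · 11² · 17; 24225 = 3 · 5² · 17 · 19; 18411 = 3 · 17 · 19²
lcm takes max exponent of each prime: 2 · 3 · 5² · 7 · 11² · 13² · 17 · 19² = 131770288650

131770288650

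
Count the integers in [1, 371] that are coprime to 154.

144

Prime factors of 154: 2, 7, 11. Count integers ≤ 371 divisible by none of them.
By inclusion–exclusion: 371 − ⌊371/2⌋ − ⌊371/7⌋ − ⌊371/11⌋ + ⌊371/14⌋ + ⌊371/22⌋ + ⌊371/77⌋ − ⌊371/154⌋ = 144.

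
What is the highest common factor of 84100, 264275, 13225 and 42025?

25

gcd(84100, 264275): 264275 = 3·84100 + 11975; 84100 = 7·11975 + 275; 11975 = 43·275 + 150; 275 = 1·150 + 125; 150 = 1·125 + 25; 125 = 5·25 + 0 → 25
gcd(25, 13225): 13225 = 529·25 + 0 → 25
gcd(25, 42025): 42025 = 1681·25 + 0 → 25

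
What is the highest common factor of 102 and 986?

102 = 2 · 3 · 17
986 = 2 · 17 · 29
Common: 2 · 17 = 34

34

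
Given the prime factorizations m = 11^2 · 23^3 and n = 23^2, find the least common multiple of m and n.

max exponent per prime: 11^2 · 23^3 = 1472207

1472207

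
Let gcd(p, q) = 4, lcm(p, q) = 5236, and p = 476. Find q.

p·q = gcd·lcm = 4·5236 = 20944, so q = 20944/476 = 44.

44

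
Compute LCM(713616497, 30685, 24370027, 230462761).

48371184762873005

lcm(713616497, 30685) = 713616497·30685/gcd = 21897322210445/6137 = 3568082485
lcm(3568082485, 24370027) = 3568082485·24370027/gcd = 86954266497677095/67507 = 1288077777085
lcm(1288077777085, 230462761) = 1288077777085·230462761/gcd = 296853960889751631685/6137 = 48371184762873005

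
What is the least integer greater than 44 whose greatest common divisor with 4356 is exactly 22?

Multiples of 22 above 44: 22·3, 22·4, … . Need the cofactor coprime to 4356/22 = 198.
Checking s = 3, 4, … the first with gcd(s, 198) = 1 is s = 5, giving 110.

110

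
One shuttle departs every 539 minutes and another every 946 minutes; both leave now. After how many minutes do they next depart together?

539 = 7² · 11; 946 = 2 · 11 · 43
max exponents: 2 · 7² · 11 · 43 = 46354

46354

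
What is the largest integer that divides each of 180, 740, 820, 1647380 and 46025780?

180 = 2² · 3² · 5; 740 = 2² · 5 · 37; 820 = 2² · 5 · 41; 1647380 = 2² · 5 · 7² · 41²; 46025780 = 2² · 5 · 37² · 41²
gcd takes min exponent of each prime: 2² · 5 = 20

20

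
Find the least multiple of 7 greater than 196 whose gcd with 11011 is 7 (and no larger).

203

11011 = 7·1573. Any a with gcd(a, 11011) = 7 is a multiple of 7, say 7s, with s coprime to 1573.
Need s > 196/7, so s ≥ 29. First s ≥ 29 with gcd(s, 1573) = 1 is s = 29. Thus a = 7·29 = 203.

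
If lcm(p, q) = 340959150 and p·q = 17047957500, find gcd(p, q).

50

From gcd × lcm = pq: gcd = 17047957500 / 340959150 = 50.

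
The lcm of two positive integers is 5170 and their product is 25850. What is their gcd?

5

gcd·lcm = product, so gcd = 25850/5170 = 5.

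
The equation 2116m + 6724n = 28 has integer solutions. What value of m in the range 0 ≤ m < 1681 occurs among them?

gcd(2116, 6724) = 4 (Euclid: 6724 = 3·2116 + 376; 2116 = 5·376 + 236; 376 = 1·236 + 140; 236 = 1·140 + 96; 140 = 1·96 + 44; 96 = 2·44 + 8; 44 = 5·8 + 4; 8 = 2·4 + 0), and 4 | 28.
Extended Euclid: 2116·(-769) + 6724·(242) = 4. Scale by 7: m₀ = -5383.
General solution m = m₀ + 1681t; reducing mod 1681 gives m = 1341 (and n = -422).

1341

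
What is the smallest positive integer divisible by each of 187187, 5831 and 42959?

187187 = 7 · 11² · 13 · 17; 5831 = 7³ · 17; 42959 = 7 · 17 · 19²
lcm takes max exponent of each prime: 7³ · 11² · 13 · 17 · 19² = 3311150843

3311150843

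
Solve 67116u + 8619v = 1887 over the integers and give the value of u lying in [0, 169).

Reduce mod 8619: 67116u ≡ 1887 (mod 8619). With g = gcd(67116, 8619) = 51 dividing 1887, divide through: 1316u ≡ 37 (mod 169).
Since gcd(1316, 169) = 1, u ≡ 37·(1316)⁻¹ ≡ 60 (mod 169). Smallest non-negative: 60.

60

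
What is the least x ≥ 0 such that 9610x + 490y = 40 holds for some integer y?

23

Reduce mod 490: 9610x ≡ 40 (mod 490). With g = gcd(9610, 490) = 10 dividing 40, divide through: 961x ≡ 4 (mod 49).
Since gcd(961, 49) = 1, x ≡ 4·(961)⁻¹ ≡ 23 (mod 49). Smallest non-negative: 23.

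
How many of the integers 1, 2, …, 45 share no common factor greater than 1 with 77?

Prime factors of 77: 7, 11. Count integers ≤ 45 divisible by none of them.
By inclusion–exclusion: 45 − ⌊45/7⌋ − ⌊45/11⌋ + ⌊45/77⌋ = 35.

35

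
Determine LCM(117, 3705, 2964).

117 = 3² · 13; 3705 = 3 · 5 · 13 · 19; 2964 = 2² · 3 · 13 · 19
lcm takes max exponent of each prime: 2² · 3² · 5 · 13 · 19 = 44460

44460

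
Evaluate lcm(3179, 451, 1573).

lcm(3179, 451) = 3179·451/gcd = 1433729/11 = 130339
lcm(130339, 1573) = 130339·1573/gcd = 205023247/11 = 18638477

18638477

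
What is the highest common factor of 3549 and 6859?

1

3549 = 3 · 7 · 13²
6859 = 19³
Common: 1 = 1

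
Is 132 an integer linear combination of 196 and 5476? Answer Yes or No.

Yes

By Bézout, 196m − 5476n = 132 has integer solutions iff gcd(196, 5476) | 132.
Euclid: 5476 = 27·196 + 184; 196 = 1·184 + 12; 184 = 15·12 + 4; 12 = 3·4 + 0. gcd = 4; 132 mod 4 = 0. Yes.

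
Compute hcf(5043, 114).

3

5043 = 3 · 41²
114 = 2 · 3 · 19
Common: 3 = 3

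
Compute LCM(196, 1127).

gcd first: 1127 = 5·196 + 147; 196 = 1·147 + 49; 147 = 3·49 + 0 → gcd = 49
lcm = 196·1127/gcd = 220892/49 = 4508

4508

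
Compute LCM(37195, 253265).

1884038335

gcd first: 253265 = 6·37195 + 30095; 37195 = 1·30095 + 7100; 30095 = 4·7100 + 1695; 7100 = 4·1695 + 320; 1695 = 5·320 + 95; 320 = 3·95 + 35; 95 = 2·35 + 25; 35 = 1·25 + 10; 25 = 2·10 + 5; 10 = 2·5 + 0 → gcd = 5
lcm = 37195·253265/gcd = 9420191675/5 = 1884038335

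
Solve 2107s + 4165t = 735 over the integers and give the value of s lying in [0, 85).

Euclid: 4165 = 1·2107 + 2058; 2107 = 1·2058 + 49; 2058 = 42·49 + 0 → gcd = 49; 735 = 49·15.
Back-substitution yields 2107·(2) + 4165·(-1) = 49, so one solution is s = 2·15 = 30, t = -1·15 = -15.
Solutions in s differ by 4165/49 = 85; the one in [0, 85) is 30 mod 85 = 30.

30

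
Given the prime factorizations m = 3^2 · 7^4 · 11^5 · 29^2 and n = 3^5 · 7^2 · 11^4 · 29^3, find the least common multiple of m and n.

max exponent per prime: 3^5 · 7^4 · 11^5 · 29^3 = 2291689912804677

2291689912804677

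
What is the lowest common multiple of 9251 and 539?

9251 = 11 · 29²; 539 = 7² · 11
max exponents: 7² · 11 · 29² = 453299

453299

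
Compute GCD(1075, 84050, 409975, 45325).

1075 = 5² · 43; 84050 = 2 · 5² · 41²; 409975 = 5² · 23² · 31; 45325 = 5² · 7² · 37
gcd takes min exponent of each prime: 5² = 25

25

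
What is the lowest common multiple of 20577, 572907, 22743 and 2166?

457179786

lcm(20577, 572907) = 20577·572907/gcd = 11788707339/1083 = 10885233
lcm(10885233, 22743) = 10885233·22743/gcd = 247562854119/1083 = 228589893
lcm(228589893, 2166) = 228589893·2166/gcd = 495125708238/1083 = 457179786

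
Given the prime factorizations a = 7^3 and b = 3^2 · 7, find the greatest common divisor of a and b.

7

min exponent per shared prime: 7 = 7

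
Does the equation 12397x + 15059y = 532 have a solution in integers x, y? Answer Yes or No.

gcd(12397, 15059): 15059 = 1·12397 + 2662; 12397 = 4·2662 + 1749; 2662 = 1·1749 + 913; 1749 = 1·913 + 836; 913 = 1·836 + 77; 836 = 10·77 + 66; 77 = 1·66 + 11; 66 = 6·11 + 0 → 11
11 does not divide 532, so a solution does not exist.

No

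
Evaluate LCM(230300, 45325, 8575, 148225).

7217371700

lcm(230300, 45325) = 230300·45325/gcd = 10438347500/1225 = 8521100
lcm(8521100, 8575) = 8521100·8575/gcd = 73068432500/1225 = 59647700
lcm(59647700, 148225) = 59647700·148225/gcd = 8841280332500/1225 = 7217371700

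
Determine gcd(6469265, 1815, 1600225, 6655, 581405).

gcd(6469265, 1815): 6469265 = 3564·1815 + 605; 1815 = 3·605 + 0 → 605
gcd(605, 1600225): 1600225 = 2645·605 + 0 → 605
gcd(605, 6655): 6655 = 11·605 + 0 → 605
gcd(605, 581405): 581405 = 961·605 + 0 → 605

605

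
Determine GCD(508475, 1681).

1

Euclid: 508475 = 302·1681 + 813; 1681 = 2·813 + 55; 813 = 14·55 + 43; 55 = 1·43 + 12; 43 = 3·12 + 7; 12 = 1·7 + 5; 7 = 1·5 + 2; 5 = 2·2 + 1; 2 = 2·1 + 0. Last nonzero remainder: 1.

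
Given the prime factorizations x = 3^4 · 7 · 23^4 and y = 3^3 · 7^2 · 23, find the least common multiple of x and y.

1110688929

max exponent per prime: 3^4 · 7^2 · 23^4 = 1110688929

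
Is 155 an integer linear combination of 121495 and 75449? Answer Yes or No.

No

By Bézout, 121495s + 75449t = 155 has integer solutions iff gcd(121495, 75449) | 155.
Euclid: 121495 = 1·75449 + 46046; 75449 = 1·46046 + 29403; 46046 = 1·29403 + 16643; 29403 = 1·16643 + 12760; 16643 = 1·12760 + 3883; 12760 = 3·3883 + 1111; 3883 = 3·1111 + 550; 1111 = 2·550 + 11; 550 = 50·11 + 0. gcd = 11; 155 mod 11 = 1. No.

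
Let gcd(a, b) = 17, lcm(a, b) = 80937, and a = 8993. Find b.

153

a·b = gcd·lcm = 17·80937 = 1375929, so b = 1375929/8993 = 153.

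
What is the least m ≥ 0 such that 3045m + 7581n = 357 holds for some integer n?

269

Reduce mod 7581: 3045m ≡ 357 (mod 7581). With g = gcd(3045, 7581) = 21 dividing 357, divide through: 145m ≡ 17 (mod 361).
Since gcd(145, 361) = 1, m ≡ 17·(145)⁻¹ ≡ 269 (mod 361). Smallest non-negative: 269.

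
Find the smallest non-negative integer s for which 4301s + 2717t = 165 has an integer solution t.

Reduce mod 2717: 4301s ≡ 165 (mod 2717). With g = gcd(4301, 2717) = 11 dividing 165, divide through: 391s ≡ 15 (mod 247).
Since gcd(391, 247) = 1, s ≡ 15·(391)⁻¹ ≡ 67 (mod 247). Smallest non-negative: 67.

67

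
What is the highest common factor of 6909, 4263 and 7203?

6909 = 3 · 7² · 47; 4263 = 3 · 7² · 29; 7203 = 3 · 7⁴
gcd takes min exponent of each prime: 3 · 7² = 147

147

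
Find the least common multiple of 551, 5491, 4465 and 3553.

411632815

551 = 19 · 29; 5491 = 17² · 19; 4465 = 5 · 19 · 47; 3553 = 11 · 17 · 19
lcm takes max exponent of each prime: 5 · 11 · 17² · 19 · 29 · 47 = 411632815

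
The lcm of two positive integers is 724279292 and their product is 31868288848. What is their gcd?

gcd·lcm = product, so gcd = 31868288848/724279292 = 44.

44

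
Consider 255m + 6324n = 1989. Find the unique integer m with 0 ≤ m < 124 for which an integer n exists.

gcd(255, 6324) = 51 (Euclid: 6324 = 24·255 + 204; 255 = 1·204 + 51; 204 = 4·51 + 0), and 51 | 1989.
Extended Euclid: 255·(25) + 6324·(-1) = 51. Scale by 39: m₀ = 975.
General solution m = m₀ + 124t; reducing mod 124 gives m = 107 (and n = -4).

107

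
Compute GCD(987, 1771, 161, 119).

7

987 = 3 · 7 · 47; 1771 = 7 · 11 · 23; 161 = 7 · 23; 119 = 7 · 17
gcd takes min exponent of each prime: 7 = 7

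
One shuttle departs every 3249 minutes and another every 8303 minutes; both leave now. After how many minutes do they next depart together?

3249 = 3² · 19²; 8303 = 19² · 23
max exponents: 3² · 19² · 23 = 74727

74727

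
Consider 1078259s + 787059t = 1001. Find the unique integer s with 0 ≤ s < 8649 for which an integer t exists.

gcd(1078259, 787059) = 91 (Euclid: 1078259 = 1·787059 + 291200; 787059 = 2·291200 + 204659; 291200 = 1·204659 + 86541; 204659 = 2·86541 + 31577; 86541 = 2·31577 + 23387; 31577 = 1·23387 + 8190; 23387 = 2·8190 + 7007; 8190 = 1·7007 + 1183; 7007 = 5·1183 + 1092; 1183 = 1·1092 + 91; 1092 = 12·91 + 0), and 91 | 1001.
Extended Euclid: 1078259·(-673) + 787059·(922) = 91. Scale by 11: s₀ = -7403.
General solution s = s₀ + 8649k; reducing mod 8649 gives s = 1246 (and t = -1707).

1246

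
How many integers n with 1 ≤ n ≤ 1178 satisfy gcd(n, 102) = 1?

102 = 2·3·17. Inclusion–exclusion on these primes:
1178 − ⌊1178/2⌋ − ⌊1178/3⌋ − ⌊1178/17⌋ + ⌊1178/6⌋ + ⌊1178/34⌋ + ⌊1178/51⌋ − ⌊1178/102⌋ = 370

370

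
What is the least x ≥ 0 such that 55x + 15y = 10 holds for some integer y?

1

gcd(55, 15) = 5 (Euclid: 55 = 3·15 + 10; 15 = 1·10 + 5; 10 = 2·5 + 0), and 5 | 10.
Extended Euclid: 55·(-1) + 15·(4) = 5. Scale by 2: x₀ = -2.
General solution x = x₀ + 3t; reducing mod 3 gives x = 1 (and y = -3).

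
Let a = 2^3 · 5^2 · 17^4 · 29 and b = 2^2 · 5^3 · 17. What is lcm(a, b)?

max exponent per prime: 2^3 · 5^3 · 17^4 · 29 = 2422109000

2422109000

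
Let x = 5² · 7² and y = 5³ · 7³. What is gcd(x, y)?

1225

min exponent per shared prime: 5² · 7² = 1225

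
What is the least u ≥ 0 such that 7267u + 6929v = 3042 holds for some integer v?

Euclid: 7267 = 1·6929 + 338; 6929 = 20·338 + 169; 338 = 2·169 + 0 → gcd = 169; 3042 = 169·18.
Back-substitution yields 7267·(-20) + 6929·(21) = 169, so one solution is u = -20·18 = -360, v = 21·18 = 378.
Solutions in u differ by 6929/169 = 41; the one in [0, 41) is -360 mod 41 = 9.

9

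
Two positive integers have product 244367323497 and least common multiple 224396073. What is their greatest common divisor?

1089

From gcd × lcm = mn: gcd = 244367323497 / 224396073 = 1089.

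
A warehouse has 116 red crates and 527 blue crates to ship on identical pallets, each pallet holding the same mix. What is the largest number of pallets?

Euclid: 527 = 4·116 + 63; 116 = 1·63 + 53; 63 = 1·53 + 10; 53 = 5·10 + 3; 10 = 3·3 + 1; 3 = 3·1 + 0. Last nonzero remainder: 1.

1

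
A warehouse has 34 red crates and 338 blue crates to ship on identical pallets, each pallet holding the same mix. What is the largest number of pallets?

34 = 2 · 17
338 = 2 · 13²
Common: 2 = 2

2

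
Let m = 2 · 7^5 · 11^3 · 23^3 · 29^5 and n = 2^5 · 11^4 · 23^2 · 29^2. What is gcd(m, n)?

1184294518

min exponent per shared prime: 2 · 11^3 · 23^2 · 29^2 = 1184294518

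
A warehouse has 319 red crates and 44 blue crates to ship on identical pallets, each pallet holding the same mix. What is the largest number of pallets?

11

319 = 11 · 29
44 = 2² · 11
Common: 11 = 11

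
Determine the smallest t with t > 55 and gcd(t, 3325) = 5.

3325 = 5·665. Any t with gcd(t, 3325) = 5 is a multiple of 5, say 5s, with s coprime to 665.
Need s > 55/5, so s ≥ 12. First s ≥ 12 with gcd(s, 665) = 1 is s = 12. Thus t = 5·12 = 60.

60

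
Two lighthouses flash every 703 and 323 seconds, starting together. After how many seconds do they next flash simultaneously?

gcd first: 703 = 2·323 + 57; 323 = 5·57 + 38; 57 = 1·38 + 19; 38 = 2·19 + 0 → gcd = 19
lcm = 703·323/gcd = 227069/19 = 11951

11951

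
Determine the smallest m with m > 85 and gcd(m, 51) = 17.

51 = 17·3. Any m with gcd(m, 51) = 17 is a multiple of 17, say 17s, with s coprime to 3.
Need s > 85/17, so s ≥ 6. First s ≥ 6 with gcd(s, 3) = 1 is s = 7. Thus m = 17·7 = 119.

119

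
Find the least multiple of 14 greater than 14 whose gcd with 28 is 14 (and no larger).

gcd(a, 28) = 14 forces 14 | a; write a = 14s. Then gcd(14s, 14·2) = 14·gcd(s, 2), so need gcd(s, 2) = 1.
14s > 14 gives s ≥ 2. The least s ≥ 2 coprime to 2 is 3, so a = 14·3 = 42.

42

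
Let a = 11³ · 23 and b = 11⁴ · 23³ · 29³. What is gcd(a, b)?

min exponent per shared prime: 11³ · 23 = 30613

30613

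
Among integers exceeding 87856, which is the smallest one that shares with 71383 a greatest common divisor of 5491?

93347

Multiples of 5491 above 87856: 5491·17, 5491·18, … . Need the cofactor coprime to 71383/5491 = 13.
Checking s = 17, 18, … the first with gcd(s, 13) = 1 is s = 17, giving 93347.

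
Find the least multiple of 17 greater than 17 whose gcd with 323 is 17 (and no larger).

34

gcd(t, 323) = 17 forces 17 | t; write t = 17s. Then gcd(17s, 17·19) = 17·gcd(s, 19), so need gcd(s, 19) = 1.
17s > 17 gives s ≥ 2. The least s ≥ 2 coprime to 19 is 2, so t = 17·2 = 34.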